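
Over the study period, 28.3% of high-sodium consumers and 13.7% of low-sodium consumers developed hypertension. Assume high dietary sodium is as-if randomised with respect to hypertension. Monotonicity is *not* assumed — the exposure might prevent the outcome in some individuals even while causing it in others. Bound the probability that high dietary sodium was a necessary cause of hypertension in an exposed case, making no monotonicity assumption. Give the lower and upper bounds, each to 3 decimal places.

0.516 ≤ PN ≤ 1.000

p₁ = 0.283, p₀ = 0.137.
Under exogeneity alone the bounds on PN are max{0,(p₁−p₀)/p₁} ≤ PN ≤ min{1,(1−p₀)/p₁}.
  lower = (p₁ − p₀)/p₁ = 0.146 / 0.283 ≈ 0.5159
  upper = min{1, (1 − p₀)/p₁} = 0.863 / 0.283 ≈ 3.0495 → capped at 1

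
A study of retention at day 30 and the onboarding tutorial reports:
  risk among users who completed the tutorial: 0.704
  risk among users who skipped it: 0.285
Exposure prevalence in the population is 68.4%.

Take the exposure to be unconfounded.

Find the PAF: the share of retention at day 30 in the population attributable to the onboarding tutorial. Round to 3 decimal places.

PAF ≈ 0.501

Let p₁ = 0.704, p₀ = 0.285.
Overall risk P(Y=1) = π·p₁ + (1−π)·p₀ = 0.684×0.704 + 0.316×0.285 = 0.5716.
Under exogeneity, PAF = [P(Y=1) − p₀] / P(Y=1).
PAF = (0.5716 − 0.285) / 0.5716 ≈ 0.5014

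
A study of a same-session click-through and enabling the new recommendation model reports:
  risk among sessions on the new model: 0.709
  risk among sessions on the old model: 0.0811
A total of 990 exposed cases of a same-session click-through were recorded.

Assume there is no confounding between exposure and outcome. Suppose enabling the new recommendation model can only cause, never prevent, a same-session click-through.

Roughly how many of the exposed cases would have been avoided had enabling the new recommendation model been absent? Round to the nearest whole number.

about 877 cases

Let p₁ = 0.709, p₀ = 0.0811.
PN = (p₁ − p₀)/p₁ = (0.709 − 0.0811) / 0.709 ≈ 0.88561.
Attributable cases ≈ PN × (exposed cases) = 0.88561 × 990 ≈ 876.76.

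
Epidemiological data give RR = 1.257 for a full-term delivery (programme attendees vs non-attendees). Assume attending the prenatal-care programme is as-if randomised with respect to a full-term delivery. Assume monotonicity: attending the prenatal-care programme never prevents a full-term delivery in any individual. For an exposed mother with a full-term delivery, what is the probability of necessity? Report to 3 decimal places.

PN ≈ 0.204

Under exogeneity and monotonicity, PN = (RR − 1) / RR = 1 − 1/RR.
PN = (1.257 − 1) / 1.257 = 0.257 / 1.257 ≈ 0.2045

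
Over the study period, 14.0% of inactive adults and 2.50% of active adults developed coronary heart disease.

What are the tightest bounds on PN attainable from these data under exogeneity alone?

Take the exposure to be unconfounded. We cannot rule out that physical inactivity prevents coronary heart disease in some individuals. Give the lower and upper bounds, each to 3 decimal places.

0.821 ≤ PN ≤ 1.000

p₁ = 0.14, p₀ = 0.025.
Under exogeneity alone the bounds on PN are max{0,(p₁−p₀)/p₁} ≤ PN ≤ min{1,(1−p₀)/p₁}.
  lower = (p₁ − p₀)/p₁ = 0.115 / 0.14 ≈ 0.8214
  upper = min{1, (1 − p₀)/p₁} = 0.975 / 0.14 ≈ 6.9643 → capped at 1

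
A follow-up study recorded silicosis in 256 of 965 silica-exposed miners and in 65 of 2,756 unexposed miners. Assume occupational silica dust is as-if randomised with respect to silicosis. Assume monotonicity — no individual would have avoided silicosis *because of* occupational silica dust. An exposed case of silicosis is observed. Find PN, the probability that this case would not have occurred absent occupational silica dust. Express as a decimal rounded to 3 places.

p₁ = P(outcome | exposed) = 256/965 = 0.26528
p₀ = P(outcome | unexposed) = 65/2756 = 0.023585
Under exogeneity and monotonicity, PN = (p₁ − p₀) / p₁.
PN = (0.26528 − 0.023585) / 0.26528 = 0.2417 / 0.26528 ≈ 0.9111

PN ≈ 0.911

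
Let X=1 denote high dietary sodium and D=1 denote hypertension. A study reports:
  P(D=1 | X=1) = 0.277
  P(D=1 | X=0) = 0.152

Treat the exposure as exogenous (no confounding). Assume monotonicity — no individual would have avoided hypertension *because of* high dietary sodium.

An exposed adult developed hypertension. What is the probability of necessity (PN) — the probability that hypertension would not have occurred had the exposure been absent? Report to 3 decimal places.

Let p₁ = 0.277, p₀ = 0.152.
Under exogeneity and monotonicity, PN = (p₁ − p₀) / p₁.
PN = (0.277 − 0.152) / 0.277 = 0.125 / 0.277 ≈ 0.4513

PN ≈ 0.451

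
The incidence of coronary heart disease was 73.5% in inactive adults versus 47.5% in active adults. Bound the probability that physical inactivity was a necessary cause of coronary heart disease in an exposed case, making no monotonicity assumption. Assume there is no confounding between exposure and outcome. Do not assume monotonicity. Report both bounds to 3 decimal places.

p₁ = 0.735, p₀ = 0.475.
Under exogeneity alone the bounds on PN are max{0,(p₁−p₀)/p₁} ≤ PN ≤ min{1,(1−p₀)/p₁}.
  lower = (p₁ − p₀)/p₁ = 0.26 / 0.735 ≈ 0.3537
  upper = min{1, (1 − p₀)/p₁} = 0.525 / 0.735 ≈ 0.7143

0.354 ≤ PN ≤ 0.714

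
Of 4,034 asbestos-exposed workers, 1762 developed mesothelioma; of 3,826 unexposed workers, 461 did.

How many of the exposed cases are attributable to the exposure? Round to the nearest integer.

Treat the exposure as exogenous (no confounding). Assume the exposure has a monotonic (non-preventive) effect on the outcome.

p₁ = P(outcome | exposed) = 1762/4034 = 0.43679
p₀ = P(outcome | unexposed) = 461/3826 = 0.12049
PN = (p₁ − p₀)/p₁ = (0.43679 − 0.12049) / 0.43679 ≈ 0.72414.
Attributable cases ≈ PN × (exposed cases) = 0.72414 × 1762 ≈ 1275.94.

about 1276 cases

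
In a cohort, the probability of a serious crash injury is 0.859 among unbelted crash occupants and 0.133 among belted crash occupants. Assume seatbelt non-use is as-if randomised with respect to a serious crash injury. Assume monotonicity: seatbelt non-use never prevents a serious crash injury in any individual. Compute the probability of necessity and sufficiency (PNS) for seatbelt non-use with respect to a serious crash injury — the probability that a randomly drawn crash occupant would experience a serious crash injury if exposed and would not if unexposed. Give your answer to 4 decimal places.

Let p₁ = 0.859, p₀ = 0.133.
Under exogeneity and monotonicity, PNS = p₁ − p₀.
PNS = 0.859 − 0.133 = 0.726

PNS ≈ 0.7260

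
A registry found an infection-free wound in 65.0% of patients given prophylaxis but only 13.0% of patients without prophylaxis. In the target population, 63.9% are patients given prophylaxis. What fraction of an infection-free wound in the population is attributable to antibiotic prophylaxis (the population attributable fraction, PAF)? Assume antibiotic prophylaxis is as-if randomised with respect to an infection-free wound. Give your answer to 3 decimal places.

p₁ = 0.65, p₀ = 0.13.
Overall risk P(Y=1) = π·p₁ + (1−π)·p₀ = 0.639×0.65 + 0.361×0.13 = 0.46228.
Under exogeneity, PAF = [P(Y=1) − p₀] / P(Y=1).
PAF = (0.46228 − 0.13) / 0.46228 ≈ 0.7188

PAF ≈ 0.719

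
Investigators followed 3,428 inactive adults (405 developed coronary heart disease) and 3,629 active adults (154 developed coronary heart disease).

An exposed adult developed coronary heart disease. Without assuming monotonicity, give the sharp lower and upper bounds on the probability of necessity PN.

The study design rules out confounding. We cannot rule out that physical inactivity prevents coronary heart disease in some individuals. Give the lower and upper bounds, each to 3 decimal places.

p₁ = P(outcome | exposed) = 405/3428 = 0.11814
p₀ = P(outcome | unexposed) = 154/3629 = 0.042436
Under exogeneity alone the bounds on PN are max{0,(p₁−p₀)/p₁} ≤ PN ≤ min{1,(1−p₀)/p₁}.
  lower = (p₁ − p₀)/p₁ = 0.075709 / 0.11814 ≈ 0.6408
  upper = min{1, (1 − p₀)/p₁} = 0.95756 / 0.11814 ≈ 8.1050 → capped at 1

0.641 ≤ PN ≤ 1.000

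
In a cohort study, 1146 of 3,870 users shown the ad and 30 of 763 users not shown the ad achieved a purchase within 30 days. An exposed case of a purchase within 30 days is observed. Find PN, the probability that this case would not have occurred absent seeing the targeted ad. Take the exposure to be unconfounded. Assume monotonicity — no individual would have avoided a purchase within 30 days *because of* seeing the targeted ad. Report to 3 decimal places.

PN ≈ 0.867

p₁ = P(outcome | exposed) = 1146/3870 = 0.29612
p₀ = P(outcome | unexposed) = 30/763 = 0.039318
Under exogeneity and monotonicity, PN = (p₁ − p₀) / p₁.
PN = (0.29612 − 0.039318) / 0.29612 = 0.25681 / 0.29612 ≈ 0.8672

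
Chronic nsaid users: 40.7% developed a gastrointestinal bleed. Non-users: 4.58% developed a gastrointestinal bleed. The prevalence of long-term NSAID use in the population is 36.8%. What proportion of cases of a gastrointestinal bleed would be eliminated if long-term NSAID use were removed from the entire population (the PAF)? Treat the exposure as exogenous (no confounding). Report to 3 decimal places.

p₁ = 0.407, p₀ = 0.0458.
Overall risk P(Y=1) = π·p₁ + (1−π)·p₀ = 0.368×0.407 + 0.632×0.0458 = 0.17872.
Under exogeneity, PAF = [P(Y=1) − p₀] / P(Y=1).
PAF = (0.17872 − 0.0458) / 0.17872 ≈ 0.7437

PAF ≈ 0.744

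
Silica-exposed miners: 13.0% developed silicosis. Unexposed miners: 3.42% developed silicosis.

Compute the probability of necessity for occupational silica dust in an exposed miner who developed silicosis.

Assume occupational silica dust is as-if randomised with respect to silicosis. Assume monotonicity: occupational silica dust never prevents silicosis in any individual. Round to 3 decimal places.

p₁ = 0.13, p₀ = 0.0342.
Under exogeneity and monotonicity, PN = (p₁ − p₀) / p₁.
PN = (0.13 − 0.0342) / 0.13 = 0.0958 / 0.13 ≈ 0.7369

PN ≈ 0.737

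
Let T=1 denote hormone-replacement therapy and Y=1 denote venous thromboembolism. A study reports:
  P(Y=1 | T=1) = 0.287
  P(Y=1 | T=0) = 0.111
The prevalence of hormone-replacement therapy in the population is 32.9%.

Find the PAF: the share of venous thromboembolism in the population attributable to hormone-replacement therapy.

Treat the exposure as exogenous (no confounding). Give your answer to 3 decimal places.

PAF ≈ 0.343

Let p₁ = 0.287, p₀ = 0.111.
Overall risk P(Y=1) = π·p₁ + (1−π)·p₀ = 0.329×0.287 + 0.671×0.111 = 0.1689.
Under exogeneity, PAF = [P(Y=1) − p₀] / P(Y=1).
PAF = (0.1689 − 0.111) / 0.1689 ≈ 0.3428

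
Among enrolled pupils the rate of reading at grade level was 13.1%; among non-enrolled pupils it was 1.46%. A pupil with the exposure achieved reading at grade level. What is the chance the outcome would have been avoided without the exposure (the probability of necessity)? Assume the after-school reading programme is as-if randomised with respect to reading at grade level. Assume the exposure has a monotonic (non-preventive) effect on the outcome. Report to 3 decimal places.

PN ≈ 0.889

p₁ = 0.131, p₀ = 0.0146.
Under exogeneity and monotonicity, PN = (p₁ − p₀) / p₁.
PN = (0.131 − 0.0146) / 0.131 = 0.1164 / 0.131 ≈ 0.8885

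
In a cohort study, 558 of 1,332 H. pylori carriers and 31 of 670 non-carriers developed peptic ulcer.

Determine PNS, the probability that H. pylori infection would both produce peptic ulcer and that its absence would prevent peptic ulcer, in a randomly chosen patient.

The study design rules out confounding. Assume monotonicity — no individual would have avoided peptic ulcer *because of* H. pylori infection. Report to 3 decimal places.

PNS ≈ 0.373

p₁ = P(outcome | exposed) = 558/1332 = 0.41892
p₀ = P(outcome | unexposed) = 31/670 = 0.046269
Under exogeneity and monotonicity, PNS = p₁ − p₀.
PNS = 0.41892 − 0.046269 = 0.37265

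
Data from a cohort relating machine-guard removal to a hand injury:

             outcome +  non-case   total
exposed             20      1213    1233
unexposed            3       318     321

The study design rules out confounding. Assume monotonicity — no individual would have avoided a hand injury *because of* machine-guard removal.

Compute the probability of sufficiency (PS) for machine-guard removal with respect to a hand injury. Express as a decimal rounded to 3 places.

p₁ = P(outcome | exposed) = 20/1233 = 0.016221
p₀ = P(outcome | unexposed) = 3/321 = 0.0093458
Under exogeneity and monotonicity, PS = (p₁ − p₀) / (1 − p₀).
PS = (0.016221 − 0.0093458) / (1 − 0.0093458) = 0.0068748 / 0.99065 ≈ 0.0069

PS ≈ 0.007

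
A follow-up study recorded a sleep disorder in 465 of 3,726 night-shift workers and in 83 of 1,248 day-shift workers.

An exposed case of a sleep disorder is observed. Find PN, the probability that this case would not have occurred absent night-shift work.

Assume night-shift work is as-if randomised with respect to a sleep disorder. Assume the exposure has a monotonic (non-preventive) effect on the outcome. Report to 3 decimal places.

PN ≈ 0.467

p₁ = P(outcome | exposed) = 465/3726 = 0.1248
p₀ = P(outcome | unexposed) = 83/1248 = 0.066506
Under exogeneity and monotonicity, PN = (p₁ − p₀) / p₁.
PN = (0.1248 − 0.066506) / 0.1248 = 0.058292 / 0.1248 ≈ 0.4671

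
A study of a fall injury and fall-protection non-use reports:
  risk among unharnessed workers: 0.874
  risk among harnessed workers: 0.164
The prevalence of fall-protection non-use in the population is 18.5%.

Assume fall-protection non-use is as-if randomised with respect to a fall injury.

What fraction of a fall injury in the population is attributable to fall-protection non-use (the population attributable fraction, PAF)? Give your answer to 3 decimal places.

Let p₁ = 0.874, p₀ = 0.164.
Overall risk P(Y=1) = π·p₁ + (1−π)·p₀ = 0.185×0.874 + 0.815×0.164 = 0.29535.
Under exogeneity, PAF = [P(Y=1) − p₀] / P(Y=1).
PAF = (0.29535 − 0.164) / 0.29535 ≈ 0.4447

PAF ≈ 0.445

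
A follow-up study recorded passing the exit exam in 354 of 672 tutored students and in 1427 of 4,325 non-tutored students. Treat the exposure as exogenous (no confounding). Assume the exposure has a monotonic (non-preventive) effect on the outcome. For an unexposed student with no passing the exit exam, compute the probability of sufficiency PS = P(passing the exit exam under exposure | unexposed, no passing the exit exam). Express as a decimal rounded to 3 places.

PS ≈ 0.294

p₁ = P(outcome | exposed) = 354/672 = 0.52679
p₀ = P(outcome | unexposed) = 1427/4325 = 0.32994
Under exogeneity and monotonicity, PS = (p₁ − p₀) / (1 − p₀).
PS = (0.52679 − 0.32994) / (1 − 0.32994) = 0.19684 / 0.67006 ≈ 0.2938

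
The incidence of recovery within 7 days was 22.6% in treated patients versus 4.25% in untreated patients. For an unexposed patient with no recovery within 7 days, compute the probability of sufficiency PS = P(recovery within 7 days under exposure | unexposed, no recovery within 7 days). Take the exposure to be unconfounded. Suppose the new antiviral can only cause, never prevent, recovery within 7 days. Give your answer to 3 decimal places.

p₁ = 0.226, p₀ = 0.0425.
Under exogeneity and monotonicity, PS = (p₁ − p₀) / (1 − p₀).
PS = (0.226 − 0.0425) / (1 − 0.0425) = 0.1835 / 0.9575 ≈ 0.1916

PS ≈ 0.192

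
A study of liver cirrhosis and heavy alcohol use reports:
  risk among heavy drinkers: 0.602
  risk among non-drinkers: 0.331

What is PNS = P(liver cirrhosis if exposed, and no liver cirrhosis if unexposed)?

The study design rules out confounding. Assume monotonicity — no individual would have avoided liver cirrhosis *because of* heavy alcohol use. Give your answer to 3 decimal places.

Let p₁ = 0.602, p₀ = 0.331.
Under exogeneity and monotonicity, PNS = p₁ − p₀.
PNS = 0.602 − 0.331 = 0.271

PNS ≈ 0.271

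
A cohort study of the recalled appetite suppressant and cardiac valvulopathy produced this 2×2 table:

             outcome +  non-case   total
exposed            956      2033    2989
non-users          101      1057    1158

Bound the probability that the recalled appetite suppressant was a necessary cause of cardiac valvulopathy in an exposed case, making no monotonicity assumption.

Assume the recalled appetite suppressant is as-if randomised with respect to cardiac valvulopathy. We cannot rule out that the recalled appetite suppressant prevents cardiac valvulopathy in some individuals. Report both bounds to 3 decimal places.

p₁ = P(outcome | exposed) = 956/2989 = 0.31984
p₀ = P(outcome | unexposed) = 101/1158 = 0.087219
Under exogeneity alone the bounds on PN are max{0,(p₁−p₀)/p₁} ≤ PN ≤ min{1,(1−p₀)/p₁}.
  lower = (p₁ − p₀)/p₁ = 0.23262 / 0.31984 ≈ 0.7273
  upper = min{1, (1 − p₀)/p₁} = 0.91278 / 0.31984 ≈ 2.8539 → capped at 1

0.727 ≤ PN ≤ 1.000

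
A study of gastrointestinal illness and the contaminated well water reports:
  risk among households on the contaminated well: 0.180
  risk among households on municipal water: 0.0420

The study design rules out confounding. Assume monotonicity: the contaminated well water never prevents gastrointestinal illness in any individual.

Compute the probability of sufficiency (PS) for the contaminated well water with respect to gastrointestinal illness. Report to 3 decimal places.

Let p₁ = 0.18, p₀ = 0.042.
Under exogeneity and monotonicity, PS = (p₁ − p₀) / (1 − p₀).
PS = (0.18 − 0.042) / (1 − 0.042) = 0.138 / 0.958 ≈ 0.1441

PS ≈ 0.144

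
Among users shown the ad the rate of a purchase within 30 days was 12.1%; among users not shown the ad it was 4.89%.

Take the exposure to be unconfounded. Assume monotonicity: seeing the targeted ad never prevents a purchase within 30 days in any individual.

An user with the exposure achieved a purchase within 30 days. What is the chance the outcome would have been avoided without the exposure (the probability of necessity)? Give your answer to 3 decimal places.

p₁ = 0.121, p₀ = 0.0489.
Under exogeneity and monotonicity, PN = (p₁ − p₀) / p₁.
PN = (0.121 − 0.0489) / 0.121 = 0.0721 / 0.121 ≈ 0.5959

PN ≈ 0.596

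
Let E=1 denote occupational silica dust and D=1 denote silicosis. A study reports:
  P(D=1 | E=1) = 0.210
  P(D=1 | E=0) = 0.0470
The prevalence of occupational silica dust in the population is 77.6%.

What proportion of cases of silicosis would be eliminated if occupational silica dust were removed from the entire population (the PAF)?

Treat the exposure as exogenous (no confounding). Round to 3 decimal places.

Let p₁ = 0.21, p₀ = 0.047.
Overall risk P(Y=1) = π·p₁ + (1−π)·p₀ = 0.776×0.21 + 0.224×0.047 = 0.17349.
Under exogeneity, PAF = [P(Y=1) − p₀] / P(Y=1).
PAF = (0.17349 − 0.047) / 0.17349 ≈ 0.7291

PAF ≈ 0.729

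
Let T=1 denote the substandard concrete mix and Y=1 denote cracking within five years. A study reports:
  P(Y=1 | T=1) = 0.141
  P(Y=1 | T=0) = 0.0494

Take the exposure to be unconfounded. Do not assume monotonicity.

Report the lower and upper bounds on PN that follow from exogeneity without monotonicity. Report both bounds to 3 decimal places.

Let p₁ = 0.141, p₀ = 0.0494.
Under exogeneity alone the bounds on PN are max{0,(p₁−p₀)/p₁} ≤ PN ≤ min{1,(1−p₀)/p₁}.
  lower = (p₁ − p₀)/p₁ = 0.0916 / 0.141 ≈ 0.6496
  upper = min{1, (1 − p₀)/p₁} = 0.9506 / 0.141 ≈ 6.7418 → capped at 1

0.650 ≤ PN ≤ 1.000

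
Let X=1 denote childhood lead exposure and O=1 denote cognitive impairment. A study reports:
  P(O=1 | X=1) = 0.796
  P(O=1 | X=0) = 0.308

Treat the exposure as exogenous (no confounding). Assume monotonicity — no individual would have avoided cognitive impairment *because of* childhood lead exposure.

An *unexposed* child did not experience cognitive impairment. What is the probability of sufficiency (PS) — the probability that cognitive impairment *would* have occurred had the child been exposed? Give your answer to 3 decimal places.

Let p₁ = 0.796, p₀ = 0.308.
Under exogeneity and monotonicity, PS = (p₁ − p₀) / (1 − p₀).
PS = (0.796 − 0.308) / (1 − 0.308) = 0.488 / 0.692 ≈ 0.7052

PS ≈ 0.705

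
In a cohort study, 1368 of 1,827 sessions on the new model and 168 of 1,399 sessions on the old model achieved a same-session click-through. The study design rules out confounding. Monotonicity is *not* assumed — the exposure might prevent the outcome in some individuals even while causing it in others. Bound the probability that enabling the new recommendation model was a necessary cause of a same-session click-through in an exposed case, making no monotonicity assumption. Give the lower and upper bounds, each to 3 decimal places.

p₁ = P(outcome | exposed) = 1368/1827 = 0.74877
p₀ = P(outcome | unexposed) = 168/1399 = 0.12009
Under exogeneity alone the bounds on PN are max{0,(p₁−p₀)/p₁} ≤ PN ≤ min{1,(1−p₀)/p₁}.
  lower = (p₁ − p₀)/p₁ = 0.62868 / 0.74877 ≈ 0.8396
  upper = min{1, (1 − p₀)/p₁} = 0.87991 / 0.74877 ≈ 1.1751 → capped at 1

0.840 ≤ PN ≤ 1.000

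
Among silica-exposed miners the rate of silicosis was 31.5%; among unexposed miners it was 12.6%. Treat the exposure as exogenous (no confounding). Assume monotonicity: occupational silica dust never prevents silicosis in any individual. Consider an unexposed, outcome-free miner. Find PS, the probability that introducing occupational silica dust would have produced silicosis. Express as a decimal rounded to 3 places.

PS ≈ 0.216

p₁ = 0.315, p₀ = 0.126.
Under exogeneity and monotonicity, PS = (p₁ − p₀) / (1 − p₀).
PS = (0.315 − 0.126) / (1 − 0.126) = 0.189 / 0.874 ≈ 0.2162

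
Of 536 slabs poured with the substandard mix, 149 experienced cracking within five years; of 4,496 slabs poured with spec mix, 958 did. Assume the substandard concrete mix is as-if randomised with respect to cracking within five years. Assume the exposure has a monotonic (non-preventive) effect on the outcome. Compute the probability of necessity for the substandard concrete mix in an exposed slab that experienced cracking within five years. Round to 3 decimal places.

PN ≈ 0.233

p₁ = P(outcome | exposed) = 149/536 = 0.27799
p₀ = P(outcome | unexposed) = 958/4496 = 0.21308
Under exogeneity and monotonicity, PN = (p₁ − p₀) / p₁.
PN = (0.27799 − 0.21308) / 0.27799 = 0.064907 / 0.27799 ≈ 0.2335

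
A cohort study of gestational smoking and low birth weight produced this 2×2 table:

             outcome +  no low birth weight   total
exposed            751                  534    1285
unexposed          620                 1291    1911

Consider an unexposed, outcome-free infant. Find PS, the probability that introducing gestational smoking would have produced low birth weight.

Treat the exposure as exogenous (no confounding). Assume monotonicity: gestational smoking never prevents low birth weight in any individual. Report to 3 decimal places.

p₁ = P(outcome | exposed) = 751/1285 = 0.58444
p₀ = P(outcome | unexposed) = 620/1911 = 0.32444
Under exogeneity and monotonicity, PS = (p₁ − p₀)/(1 − p₀).
PS = (0.58444 − 0.32444) / 0.67556 ≈ 0.3849

PS ≈ 0.385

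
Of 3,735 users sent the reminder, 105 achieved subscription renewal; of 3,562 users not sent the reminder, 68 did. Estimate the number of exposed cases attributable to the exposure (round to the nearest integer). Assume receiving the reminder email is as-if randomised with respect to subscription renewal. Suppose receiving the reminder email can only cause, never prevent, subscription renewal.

p₁ = P(outcome | exposed) = 105/3735 = 0.028112
p₀ = P(outcome | unexposed) = 68/3562 = 0.01909
PN = (p₁ − p₀)/p₁ = (0.028112 − 0.01909) / 0.028112 ≈ 0.32093.
Attributable cases ≈ PN × (exposed cases) = 0.32093 × 105 ≈ 33.70.

about 34 cases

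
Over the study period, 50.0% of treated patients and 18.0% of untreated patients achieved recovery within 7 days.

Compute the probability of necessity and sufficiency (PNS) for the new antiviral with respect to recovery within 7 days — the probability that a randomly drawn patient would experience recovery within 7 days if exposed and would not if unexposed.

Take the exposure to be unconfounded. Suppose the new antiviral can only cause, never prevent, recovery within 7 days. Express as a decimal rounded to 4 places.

PNS ≈ 0.3200

p₁ = 0.5, p₀ = 0.18.
Under exogeneity and monotonicity, PNS = p₁ − p₀.
PNS = 0.5 − 0.18 = 0.32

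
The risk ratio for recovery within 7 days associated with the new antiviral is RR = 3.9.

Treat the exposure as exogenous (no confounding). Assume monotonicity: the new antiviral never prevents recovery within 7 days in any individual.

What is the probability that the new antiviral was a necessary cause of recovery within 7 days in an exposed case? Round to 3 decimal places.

Under exogeneity and monotonicity, PN = (RR − 1) / RR = 1 − 1/RR.
PN = (3.9 − 1) / 3.9 = 2.9 / 3.9 ≈ 0.7436

PN ≈ 0.744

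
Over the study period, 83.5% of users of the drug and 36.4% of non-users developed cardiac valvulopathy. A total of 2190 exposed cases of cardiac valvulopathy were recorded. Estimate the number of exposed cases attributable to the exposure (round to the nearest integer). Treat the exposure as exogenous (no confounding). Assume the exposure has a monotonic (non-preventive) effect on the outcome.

p₁ = 0.835, p₀ = 0.364.
PN = (p₁ − p₀)/p₁ = (0.835 − 0.364) / 0.835 ≈ 0.56407.
Attributable cases ≈ PN × (exposed cases) = 0.56407 × 2190 ≈ 1235.32.

about 1235 cases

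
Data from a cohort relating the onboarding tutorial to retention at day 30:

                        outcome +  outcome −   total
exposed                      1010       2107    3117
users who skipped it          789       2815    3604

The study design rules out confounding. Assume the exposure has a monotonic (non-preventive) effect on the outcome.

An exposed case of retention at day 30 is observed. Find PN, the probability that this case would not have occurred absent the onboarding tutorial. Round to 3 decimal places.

p₁ = P(outcome | exposed) = 1010/3117 = 0.32403
p₀ = P(outcome | unexposed) = 789/3604 = 0.21892
Under exogeneity and monotonicity, PN = (p₁ − p₀)/p₁.
PN = (0.32403 − 0.21892) / 0.32403 ≈ 0.3244

PN ≈ 0.324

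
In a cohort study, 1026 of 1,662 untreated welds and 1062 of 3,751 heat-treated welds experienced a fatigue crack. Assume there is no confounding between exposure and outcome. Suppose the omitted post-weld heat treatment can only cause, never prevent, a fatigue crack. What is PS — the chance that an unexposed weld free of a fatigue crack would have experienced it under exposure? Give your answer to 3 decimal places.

p₁ = P(outcome | exposed) = 1026/1662 = 0.61733
p₀ = P(outcome | unexposed) = 1062/3751 = 0.28312
Under exogeneity and monotonicity, PS = (p₁ − p₀) / (1 − p₀).
PS = (0.61733 − 0.28312) / (1 − 0.28312) = 0.3342 / 0.71688 ≈ 0.4662

PS ≈ 0.466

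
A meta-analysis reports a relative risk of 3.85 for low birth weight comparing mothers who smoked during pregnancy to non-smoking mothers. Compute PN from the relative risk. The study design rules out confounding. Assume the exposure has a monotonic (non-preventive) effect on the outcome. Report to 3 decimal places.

Under exogeneity and monotonicity, PN = (RR − 1) / RR = 1 − 1/RR.
PN = (3.85 − 1) / 3.85 = 2.85 / 3.85 ≈ 0.7403

PN ≈ 0.740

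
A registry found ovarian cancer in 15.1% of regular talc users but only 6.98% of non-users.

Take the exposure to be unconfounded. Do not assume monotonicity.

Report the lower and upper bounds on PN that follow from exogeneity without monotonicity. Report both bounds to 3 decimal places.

p₁ = 0.151, p₀ = 0.0698.
Under exogeneity alone the bounds on PN are max{0,(p₁−p₀)/p₁} ≤ PN ≤ min{1,(1−p₀)/p₁}.
  lower = (p₁ − p₀)/p₁ = 0.0812 / 0.151 ≈ 0.5377
  upper = min{1, (1 − p₀)/p₁} = 0.9302 / 0.151 ≈ 6.1603 → capped at 1

0.538 ≤ PN ≤ 1.000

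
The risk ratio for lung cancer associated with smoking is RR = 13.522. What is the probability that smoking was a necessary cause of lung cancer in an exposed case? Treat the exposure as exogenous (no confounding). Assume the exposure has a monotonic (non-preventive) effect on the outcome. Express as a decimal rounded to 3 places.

PN ≈ 0.926

Under exogeneity and monotonicity, PN = (RR − 1) / RR = 1 − 1/RR.
PN = (13.522 − 1) / 13.522 = 12.52 / 13.522 ≈ 0.9260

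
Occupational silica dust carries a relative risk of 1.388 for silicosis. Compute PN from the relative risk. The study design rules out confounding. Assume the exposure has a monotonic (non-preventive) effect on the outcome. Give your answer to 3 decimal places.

PN ≈ 0.280

Under exogeneity and monotonicity, PN = (RR − 1) / RR = 1 − 1/RR.
PN = (1.388 − 1) / 1.388 = 0.388 / 1.388 ≈ 0.2795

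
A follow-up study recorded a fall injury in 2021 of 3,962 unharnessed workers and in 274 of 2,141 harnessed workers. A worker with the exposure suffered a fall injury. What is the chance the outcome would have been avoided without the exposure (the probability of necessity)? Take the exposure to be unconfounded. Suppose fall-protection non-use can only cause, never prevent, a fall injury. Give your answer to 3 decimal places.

p₁ = P(outcome | exposed) = 2021/3962 = 0.5101
p₀ = P(outcome | unexposed) = 274/2141 = 0.12798
Under exogeneity and monotonicity, PN = (p₁ − p₀) / p₁.
PN = (0.5101 − 0.12798) / 0.5101 = 0.38212 / 0.5101 ≈ 0.7491

PN ≈ 0.749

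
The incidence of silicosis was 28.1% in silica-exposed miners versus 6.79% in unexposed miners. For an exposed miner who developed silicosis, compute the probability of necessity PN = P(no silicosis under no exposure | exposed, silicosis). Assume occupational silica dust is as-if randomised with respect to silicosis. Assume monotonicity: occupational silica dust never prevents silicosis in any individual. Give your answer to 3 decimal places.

PN ≈ 0.758

p₁ = 0.281, p₀ = 0.0679.
Under exogeneity and monotonicity, PN = (p₁ − p₀) / p₁.
PN = (0.281 − 0.0679) / 0.281 = 0.2131 / 0.281 ≈ 0.7584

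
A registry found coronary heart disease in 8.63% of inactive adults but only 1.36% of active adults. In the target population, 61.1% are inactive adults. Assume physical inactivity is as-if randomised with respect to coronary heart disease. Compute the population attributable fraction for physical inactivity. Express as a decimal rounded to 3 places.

p₁ = 0.0863, p₀ = 0.0136.
Overall risk P(Y=1) = π·p₁ + (1−π)·p₀ = 0.611×0.0863 + 0.389×0.0136 = 0.05802.
Under exogeneity, PAF = [P(Y=1) − p₀] / P(Y=1).
PAF = (0.05802 − 0.0136) / 0.05802 ≈ 0.7656

PAF ≈ 0.766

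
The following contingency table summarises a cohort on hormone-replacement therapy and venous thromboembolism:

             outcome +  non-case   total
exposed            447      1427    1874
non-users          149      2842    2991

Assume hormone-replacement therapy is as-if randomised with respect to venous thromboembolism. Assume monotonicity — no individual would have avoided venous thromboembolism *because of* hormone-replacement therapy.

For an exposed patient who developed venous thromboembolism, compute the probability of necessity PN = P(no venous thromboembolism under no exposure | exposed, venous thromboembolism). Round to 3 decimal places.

p₁ = P(outcome | exposed) = 447/1874 = 0.23853
p₀ = P(outcome | unexposed) = 149/2991 = 0.049816
Under exogeneity and monotonicity, PN = (p₁ − p₀)/p₁.
PN = (0.23853 − 0.049816) / 0.23853 ≈ 0.7912

PN ≈ 0.791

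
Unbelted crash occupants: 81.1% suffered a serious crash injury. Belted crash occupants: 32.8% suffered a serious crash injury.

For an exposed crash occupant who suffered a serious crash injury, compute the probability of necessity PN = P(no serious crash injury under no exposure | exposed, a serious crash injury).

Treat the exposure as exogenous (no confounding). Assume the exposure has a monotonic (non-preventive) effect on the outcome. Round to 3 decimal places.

PN ≈ 0.596

p₁ = 0.811, p₀ = 0.328.
Under exogeneity and monotonicity, PN = (p₁ − p₀) / p₁.
PN = (0.811 − 0.328) / 0.811 = 0.483 / 0.811 ≈ 0.5956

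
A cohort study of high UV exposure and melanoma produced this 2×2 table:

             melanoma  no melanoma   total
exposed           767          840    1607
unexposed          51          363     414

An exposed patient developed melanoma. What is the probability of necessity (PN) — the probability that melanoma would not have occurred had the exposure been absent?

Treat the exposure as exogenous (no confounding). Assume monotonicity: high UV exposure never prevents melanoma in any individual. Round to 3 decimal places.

p₁ = P(outcome | exposed) = 767/1607 = 0.47729
p₀ = P(outcome | unexposed) = 51/414 = 0.12319
Under exogeneity and monotonicity, PN = (p₁ − p₀)/p₁.
PN = (0.47729 − 0.12319) / 0.47729 ≈ 0.7419

PN ≈ 0.742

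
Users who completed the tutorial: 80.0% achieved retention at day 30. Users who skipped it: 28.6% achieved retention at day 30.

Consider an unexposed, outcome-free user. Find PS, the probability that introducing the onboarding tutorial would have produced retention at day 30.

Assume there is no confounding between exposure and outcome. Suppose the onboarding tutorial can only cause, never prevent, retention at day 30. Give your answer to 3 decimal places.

p₁ = 0.8, p₀ = 0.286.
Under exogeneity and monotonicity, PS = (p₁ − p₀) / (1 − p₀).
PS = (0.8 − 0.286) / (1 − 0.286) = 0.514 / 0.714 ≈ 0.7199

PS ≈ 0.720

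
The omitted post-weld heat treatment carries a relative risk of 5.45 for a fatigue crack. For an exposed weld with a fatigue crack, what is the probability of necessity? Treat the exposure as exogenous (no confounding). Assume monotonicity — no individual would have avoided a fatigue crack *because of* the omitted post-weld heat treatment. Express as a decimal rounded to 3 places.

Under exogeneity and monotonicity, PN = (RR − 1) / RR = 1 − 1/RR.
PN = (5.45 − 1) / 5.45 = 4.45 / 5.45 ≈ 0.8165

PN ≈ 0.817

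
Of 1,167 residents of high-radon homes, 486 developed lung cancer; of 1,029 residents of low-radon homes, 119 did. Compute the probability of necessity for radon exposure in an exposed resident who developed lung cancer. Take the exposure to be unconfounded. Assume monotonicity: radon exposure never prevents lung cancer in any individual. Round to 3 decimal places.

p₁ = P(outcome | exposed) = 486/1167 = 0.41645
p₀ = P(outcome | unexposed) = 119/1029 = 0.11565
Under exogeneity and monotonicity, PN = (p₁ − p₀) / p₁.
PN = (0.41645 − 0.11565) / 0.41645 = 0.30081 / 0.41645 ≈ 0.7223

PN ≈ 0.722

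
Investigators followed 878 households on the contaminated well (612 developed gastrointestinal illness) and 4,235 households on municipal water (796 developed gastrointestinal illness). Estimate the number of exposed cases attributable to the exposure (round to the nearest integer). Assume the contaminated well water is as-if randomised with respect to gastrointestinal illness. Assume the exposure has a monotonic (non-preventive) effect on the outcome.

p₁ = P(outcome | exposed) = 612/878 = 0.69704
p₀ = P(outcome | unexposed) = 796/4235 = 0.18796
PN = (p₁ − p₀)/p₁ = (0.69704 − 0.18796) / 0.69704 ≈ 0.73035.
Attributable cases ≈ PN × (exposed cases) = 0.73035 × 612 ≈ 446.97.

about 447 cases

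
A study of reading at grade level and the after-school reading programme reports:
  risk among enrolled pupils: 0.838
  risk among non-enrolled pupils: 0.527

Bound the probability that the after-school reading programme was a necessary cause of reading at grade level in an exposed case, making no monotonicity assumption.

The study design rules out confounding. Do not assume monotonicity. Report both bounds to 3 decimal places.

Let p₁ = 0.838, p₀ = 0.527.
Under exogeneity alone the bounds on PN are max{0,(p₁−p₀)/p₁} ≤ PN ≤ min{1,(1−p₀)/p₁}.
  lower = (p₁ − p₀)/p₁ = 0.311 / 0.838 ≈ 0.3711
  upper = min{1, (1 − p₀)/p₁} = 0.473 / 0.838 ≈ 0.5644

0.371 ≤ PN ≤ 0.564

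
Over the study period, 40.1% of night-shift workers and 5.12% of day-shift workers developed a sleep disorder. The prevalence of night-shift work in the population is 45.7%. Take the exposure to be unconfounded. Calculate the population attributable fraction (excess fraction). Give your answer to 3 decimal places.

PAF ≈ 0.757

p₁ = 0.401, p₀ = 0.0512.
Overall risk P(Y=1) = π·p₁ + (1−π)·p₀ = 0.457×0.401 + 0.543×0.0512 = 0.21106.
Under exogeneity, PAF = [P(Y=1) − p₀] / P(Y=1).
PAF = (0.21106 − 0.0512) / 0.21106 ≈ 0.7574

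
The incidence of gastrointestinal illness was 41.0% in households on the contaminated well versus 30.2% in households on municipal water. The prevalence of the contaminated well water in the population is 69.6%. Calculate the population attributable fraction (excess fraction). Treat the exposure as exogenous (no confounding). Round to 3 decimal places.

p₁ = 0.41, p₀ = 0.302.
Overall risk P(Y=1) = π·p₁ + (1−π)·p₀ = 0.696×0.41 + 0.304×0.302 = 0.37717.
Under exogeneity, PAF = [P(Y=1) − p₀] / P(Y=1).
PAF = (0.37717 − 0.302) / 0.37717 ≈ 0.1993

PAF ≈ 0.199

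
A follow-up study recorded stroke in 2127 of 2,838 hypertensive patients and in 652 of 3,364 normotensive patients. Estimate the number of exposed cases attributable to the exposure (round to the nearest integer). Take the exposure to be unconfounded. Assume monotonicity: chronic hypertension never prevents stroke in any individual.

about 1577 cases

p₁ = P(outcome | exposed) = 2127/2838 = 0.74947
p₀ = P(outcome | unexposed) = 652/3364 = 0.19382
PN = (p₁ − p₀)/p₁ = (0.74947 − 0.19382) / 0.74947 ≈ 0.74140.
Attributable cases ≈ PN × (exposed cases) = 0.74140 × 2127 ≈ 1576.95.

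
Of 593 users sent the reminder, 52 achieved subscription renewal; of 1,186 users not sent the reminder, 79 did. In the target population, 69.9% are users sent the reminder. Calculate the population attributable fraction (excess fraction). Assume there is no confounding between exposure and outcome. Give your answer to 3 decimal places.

PAF ≈ 0.181

p₁ = P(outcome | exposed) = 52/593 = 0.08769
p₀ = P(outcome | unexposed) = 79/1186 = 0.06661
Overall risk P(Y=1) = π·p₁ + (1−π)·p₀ = 0.699×0.08769 + 0.301×0.06661 = 0.081345.
Under exogeneity, PAF = [P(Y=1) − p₀] / P(Y=1).
PAF = (0.081345 − 0.06661) / 0.081345 ≈ 0.1811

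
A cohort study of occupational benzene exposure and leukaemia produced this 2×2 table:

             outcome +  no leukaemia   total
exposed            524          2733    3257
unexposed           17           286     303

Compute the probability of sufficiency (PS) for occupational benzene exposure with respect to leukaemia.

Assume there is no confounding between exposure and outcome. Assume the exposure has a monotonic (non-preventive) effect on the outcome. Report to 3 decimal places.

PS ≈ 0.111

p₁ = P(outcome | exposed) = 524/3257 = 0.16088
p₀ = P(outcome | unexposed) = 17/303 = 0.056106
Under exogeneity and monotonicity, PS = (p₁ − p₀) / (1 − p₀).
PS = (0.16088 − 0.056106) / (1 − 0.056106) = 0.10478 / 0.94389 ≈ 0.1110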